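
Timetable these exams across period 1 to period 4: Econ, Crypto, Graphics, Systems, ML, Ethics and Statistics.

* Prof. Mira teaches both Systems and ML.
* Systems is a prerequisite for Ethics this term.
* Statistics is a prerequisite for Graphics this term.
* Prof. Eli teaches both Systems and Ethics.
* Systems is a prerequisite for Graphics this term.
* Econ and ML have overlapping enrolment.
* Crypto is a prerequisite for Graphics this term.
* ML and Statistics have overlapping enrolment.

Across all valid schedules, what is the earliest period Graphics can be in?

period 2

Precedence pushes Graphics to at least period 2.
Graphics at period 2 is achievable: Crypto=period 1, ML=period 2, Graphics=period 2, Ethics=period 2, Systems=period 1, Statistics=period 1, Econ=period 1.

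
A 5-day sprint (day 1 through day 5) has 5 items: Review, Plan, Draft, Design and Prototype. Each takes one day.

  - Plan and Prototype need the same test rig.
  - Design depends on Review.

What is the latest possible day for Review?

Downstream work caps Review at day 4.
Review at day 4 is achievable: Design in day 5; Review in day 4; Plan in day 1; Draft in day 1; Prototype in day 2.

day 4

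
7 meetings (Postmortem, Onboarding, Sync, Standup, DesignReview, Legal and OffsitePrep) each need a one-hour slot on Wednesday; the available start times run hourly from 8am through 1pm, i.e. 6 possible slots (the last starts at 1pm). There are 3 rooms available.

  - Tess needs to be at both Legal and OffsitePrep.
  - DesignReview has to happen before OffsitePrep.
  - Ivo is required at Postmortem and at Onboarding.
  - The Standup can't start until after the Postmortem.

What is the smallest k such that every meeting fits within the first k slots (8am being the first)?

3 slots

The precedence chain requires at least 2 distinct slots.
With at most 3 per slot and 7 meetings, at least 3 slots are needed.
3 works (last occupied slot: 10am): for example OffsitePrep in 9am; DesignReview in 8am; Onboarding in 9am; Sync in 8am; Postmortem in 8am; Standup in 9am; Legal in 10am.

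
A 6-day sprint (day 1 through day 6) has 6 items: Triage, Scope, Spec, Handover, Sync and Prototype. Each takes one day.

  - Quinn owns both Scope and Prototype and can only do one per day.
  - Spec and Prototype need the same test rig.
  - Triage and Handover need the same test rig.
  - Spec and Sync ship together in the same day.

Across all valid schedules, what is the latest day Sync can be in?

Sync at day 6 is achievable: Scope -> day 1; Sync -> day 6; Prototype -> day 2; Triage -> day 1; Handover -> day 2; Spec -> day 6.

day 6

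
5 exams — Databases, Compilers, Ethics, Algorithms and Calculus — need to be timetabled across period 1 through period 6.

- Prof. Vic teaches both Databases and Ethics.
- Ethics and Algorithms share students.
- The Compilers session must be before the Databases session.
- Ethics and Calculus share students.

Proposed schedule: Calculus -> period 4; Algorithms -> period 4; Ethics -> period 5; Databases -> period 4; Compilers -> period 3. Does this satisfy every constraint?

Yes

The Compilers session must be before the Databases session — holds.
Prof. Vic teaches both Databases and Ethics — holds.
Ethics and Calculus share students — holds.
Ethics and Algorithms share students — holds.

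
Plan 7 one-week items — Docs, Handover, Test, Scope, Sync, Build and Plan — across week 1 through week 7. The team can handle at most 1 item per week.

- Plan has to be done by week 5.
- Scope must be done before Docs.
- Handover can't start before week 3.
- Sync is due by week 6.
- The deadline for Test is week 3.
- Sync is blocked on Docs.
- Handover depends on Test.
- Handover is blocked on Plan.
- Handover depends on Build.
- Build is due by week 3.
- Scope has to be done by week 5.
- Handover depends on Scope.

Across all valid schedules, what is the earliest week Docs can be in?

Precedence pushes Docs to at least week 2; downstream work caps Docs at week 5.
Docs at week 4 is achievable: Build -> week 2; Scope -> week 3; Test -> week 1; Plan -> week 5; Sync -> week 6; Docs -> week 4; Handover -> week 7.
Nothing earlier works — the capacity limit rule out every week before week 4.

week 4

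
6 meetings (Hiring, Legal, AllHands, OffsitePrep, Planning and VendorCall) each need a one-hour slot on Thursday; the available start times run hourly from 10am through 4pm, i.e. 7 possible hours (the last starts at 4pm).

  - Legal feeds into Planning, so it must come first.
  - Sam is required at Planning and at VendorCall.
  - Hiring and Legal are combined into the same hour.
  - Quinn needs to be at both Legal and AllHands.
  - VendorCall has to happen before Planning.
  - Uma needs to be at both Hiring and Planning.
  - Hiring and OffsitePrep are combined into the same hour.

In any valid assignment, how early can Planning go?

11am

Precedence pushes Planning to at least 11am.
Planning at 11am is achievable: VendorCall in 10am, Planning in 11am, OffsitePrep in 10am, Legal in 10am, AllHands in 11am, Hiring in 10am.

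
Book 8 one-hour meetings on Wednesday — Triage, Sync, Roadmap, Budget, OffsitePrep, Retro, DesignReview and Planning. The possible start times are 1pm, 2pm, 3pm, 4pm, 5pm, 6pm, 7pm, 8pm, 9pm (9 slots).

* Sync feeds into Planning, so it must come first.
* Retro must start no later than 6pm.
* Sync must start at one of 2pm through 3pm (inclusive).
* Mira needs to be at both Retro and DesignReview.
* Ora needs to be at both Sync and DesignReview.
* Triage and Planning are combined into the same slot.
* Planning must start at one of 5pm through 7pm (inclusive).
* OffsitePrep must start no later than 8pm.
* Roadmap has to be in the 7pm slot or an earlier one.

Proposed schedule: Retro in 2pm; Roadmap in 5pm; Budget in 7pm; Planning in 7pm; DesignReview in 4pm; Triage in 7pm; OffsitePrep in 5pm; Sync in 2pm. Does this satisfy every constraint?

Yes, all constraints hold

Retro must start no later than 6pm — holds.
OffsitePrep must start no later than 8pm — holds.
Mira needs to be at both Retro and DesignReview — holds.
Sync feeds into Planning, so it must come first — holds.
Ora needs to be at both Sync and DesignReview — holds.
Planning must start at one of 5pm through 7pm (inclusive) — holds.
Roadmap has to be in the 7pm slot or an earlier one — holds.
Triage and Planning are combined into the same slot — holds.
Sync must start at one of 2pm through 3pm (inclusive) — holds.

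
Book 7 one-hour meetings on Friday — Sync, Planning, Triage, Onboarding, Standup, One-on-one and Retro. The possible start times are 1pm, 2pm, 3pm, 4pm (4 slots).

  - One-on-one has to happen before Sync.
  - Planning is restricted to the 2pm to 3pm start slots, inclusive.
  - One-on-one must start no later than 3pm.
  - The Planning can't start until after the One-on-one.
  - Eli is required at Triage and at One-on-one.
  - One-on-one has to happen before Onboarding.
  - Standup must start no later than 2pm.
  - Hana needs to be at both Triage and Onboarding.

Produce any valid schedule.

Sync -> 2pm; Triage -> 3pm; Standup -> 1pm; Planning -> 2pm; Retro -> 1pm; One-on-one -> 1pm; Onboarding -> 2pm

Checking: One-on-one(1pm) before Planning(2pm); One-on-one(1pm) before Onboarding(2pm); One-on-one(1pm) before Sync(2pm); Triage(3pm) != One-on-one(1pm); Triage(3pm) != Onboarding(2pm); Planning=2pm in [2pm,3pm]; Standup=1pm in [1pm,2pm]; One-on-one=1pm in [1pm,3pm].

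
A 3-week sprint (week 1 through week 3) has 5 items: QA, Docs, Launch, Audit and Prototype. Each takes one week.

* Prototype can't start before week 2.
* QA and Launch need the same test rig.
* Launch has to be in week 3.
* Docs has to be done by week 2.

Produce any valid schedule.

QA -> week 1; Audit -> week 1; Docs -> week 1; Launch -> week 3; Prototype -> week 2

Checking: QA(week 1) != Launch(week 3); Docs=week 1 in [week 1,week 2]; Prototype=week 2 in [week 2,week 3]; Launch=week 3 in [week 3,week 3].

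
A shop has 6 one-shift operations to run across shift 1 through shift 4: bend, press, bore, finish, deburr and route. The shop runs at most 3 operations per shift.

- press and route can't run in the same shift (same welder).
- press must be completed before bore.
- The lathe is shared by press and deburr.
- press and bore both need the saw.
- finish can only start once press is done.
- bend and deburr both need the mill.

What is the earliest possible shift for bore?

shift 2

Precedence pushes bore to at least shift 2.
bore at shift 2 is achievable: press in shift 1; finish in shift 2; deburr in shift 2; bend in shift 1; route in shift 3; bore in shift 2.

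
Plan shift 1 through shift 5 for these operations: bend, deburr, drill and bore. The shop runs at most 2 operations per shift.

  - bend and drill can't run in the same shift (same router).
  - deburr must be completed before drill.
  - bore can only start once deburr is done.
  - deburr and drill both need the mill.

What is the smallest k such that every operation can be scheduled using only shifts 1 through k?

The precedence chain requires at least 2 distinct shifts.
With at most 2 per shift and 4 operations, at least 2 shifts are needed.
2 works (last occupied shift: shift 2): for example bend in shift 1; bore in shift 2; drill in shift 2; deburr in shift 1.

2 shifts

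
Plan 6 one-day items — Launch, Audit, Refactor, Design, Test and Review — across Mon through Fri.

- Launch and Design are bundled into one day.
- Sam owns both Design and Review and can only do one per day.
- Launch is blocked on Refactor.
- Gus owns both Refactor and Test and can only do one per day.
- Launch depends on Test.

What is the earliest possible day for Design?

Wed

Design must be in the same day as Launch, which can't be before Tue, so Design is at least Tue.
Design at Wed is achievable: Refactor=Mon, Test=Tue, Launch=Wed, Audit=Mon, Review=Mon, Design=Wed.
Nothing earlier works — the conflict constraints rule out every day before Wed.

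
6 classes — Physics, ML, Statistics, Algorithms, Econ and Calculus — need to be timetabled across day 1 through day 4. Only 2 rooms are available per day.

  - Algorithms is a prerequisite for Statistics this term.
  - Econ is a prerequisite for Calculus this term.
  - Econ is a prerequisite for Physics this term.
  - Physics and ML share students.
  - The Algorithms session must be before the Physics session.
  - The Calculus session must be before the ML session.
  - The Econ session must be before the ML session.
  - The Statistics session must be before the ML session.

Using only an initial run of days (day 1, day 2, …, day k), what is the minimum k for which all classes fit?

4 days

The precedence chain requires at least 3 distinct days.
With at most 2 per day and 6 classes, at least 3 days are needed.
Could 3 days be enough, i.e. nothing placed later than day 3? No: Physics must come after Algorithms (at day 1 or later) → {day 2, day 3}; Algorithms must come before Physics (at day 3 or earlier) → {day 1, day 2}; Statistics must come after Algorithms (at day 1 or later) → {day 2, day 3}; Calculus must come after Econ (at day 1 or later) → {day 2, day 3}; ML must come after Calculus (at day 2 or later) → {day 3}; Calculus must come before ML (at day 3 or earlier) → {day 2}; Statistics must come before ML (at day 3 or earlier) → {day 2}; Physics can't share with ML (day 3) → {day 2}; that puts Physics, Statistics and Calculus all in day 2 — more than 2 per day.
So 3 days is not enough.
4 works (last occupied day: day 4): for example Econ=day 1, Algorithms=day 1, Calculus=day 2, Statistics=day 2, Physics=day 4, ML=day 3.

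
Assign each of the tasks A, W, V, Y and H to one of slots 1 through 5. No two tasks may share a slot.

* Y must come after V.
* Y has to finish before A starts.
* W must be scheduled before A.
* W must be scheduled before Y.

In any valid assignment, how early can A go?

Precedence pushes A to at least 3.
A at 4 is achievable: Y=3; H=5; W=1; A=4; V=2.
Nothing earlier works — the capacity limit rule out every slot before 4.

4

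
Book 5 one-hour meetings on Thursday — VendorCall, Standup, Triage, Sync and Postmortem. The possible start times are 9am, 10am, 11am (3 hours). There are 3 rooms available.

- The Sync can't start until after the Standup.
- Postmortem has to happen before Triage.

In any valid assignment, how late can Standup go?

Downstream work caps Standup at 10am.
Standup at 10am is achievable: Standup in 10am, VendorCall in 9am, Sync in 11am, Postmortem in 9am, Triage in 10am.

10am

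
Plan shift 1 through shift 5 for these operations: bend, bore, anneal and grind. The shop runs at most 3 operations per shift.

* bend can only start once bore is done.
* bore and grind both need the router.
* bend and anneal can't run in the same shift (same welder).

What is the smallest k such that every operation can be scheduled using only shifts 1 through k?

2

The precedence chain requires at least 2 distinct shifts.
With at most 3 per shift and 4 operations, at least 2 shifts are needed.
2 works (last occupied shift: shift 2): for example bore -> shift 1; grind -> shift 2; bend -> shift 2; anneal -> shift 1.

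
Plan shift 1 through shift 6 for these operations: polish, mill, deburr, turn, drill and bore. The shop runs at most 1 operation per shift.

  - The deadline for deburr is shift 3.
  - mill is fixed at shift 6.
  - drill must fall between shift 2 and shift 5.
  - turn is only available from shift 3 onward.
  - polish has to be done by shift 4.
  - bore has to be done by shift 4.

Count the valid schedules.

Splitting on polish: it can be shift 1 (7), shift 2 (6), shift 3 (5), shift 4 (6). Listing each branch's schedules as (mill, deburr, turn, drill, bore) by shift number:
polish=shift 1: (6,2,3,5,4) (6,2,4,5,3) (6,2,5,3,4) (6,2,5,4,3) (6,3,4,5,2) (6,3,5,2,4) (6,3,5,4,2) — 7.
polish=shift 2: (6,1,3,5,4) (6,1,4,5,3) (6,1,5,3,4) (6,1,5,4,3) (6,3,4,5,1) (6,3,5,4,1) — 6.
polish=shift 3: (6,1,4,5,2) (6,1,5,2,4) (6,1,5,4,2) (6,2,4,5,1) (6,2,5,4,1) — 5.
polish=shift 4: (6,1,3,5,2) (6,1,5,2,3) (6,1,5,3,2) (6,2,3,5,1) (6,2,5,3,1) (6,3,5,2,1) — 6.
Summing: 7 + 6 + 5 + 6 = 24.

24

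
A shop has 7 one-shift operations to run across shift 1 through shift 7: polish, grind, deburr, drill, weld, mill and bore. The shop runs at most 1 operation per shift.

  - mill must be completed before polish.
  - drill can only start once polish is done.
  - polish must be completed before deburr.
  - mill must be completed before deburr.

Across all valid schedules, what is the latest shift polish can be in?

Precedence pushes polish to at least shift 2; downstream work caps polish at shift 6.
polish at shift 5 is achievable: deburr -> shift 6; drill -> shift 7; grind -> shift 2; weld -> shift 3; polish -> shift 5; mill -> shift 1; bore -> shift 4.
Nothing later works — the capacity limit rule out every shift after shift 5.

shift 5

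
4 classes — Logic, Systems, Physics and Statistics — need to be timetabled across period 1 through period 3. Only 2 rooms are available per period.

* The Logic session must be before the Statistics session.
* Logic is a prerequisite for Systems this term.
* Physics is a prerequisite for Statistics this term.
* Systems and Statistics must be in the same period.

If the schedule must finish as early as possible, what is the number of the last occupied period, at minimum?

period 2

The precedence chain requires at least 2 distinct periods.
With at most 2 per period and 4 classes, at least 2 periods are needed.
2 works (last occupied period: period 2): for example Statistics=period 2; Logic=period 1; Physics=period 1; Systems=period 2.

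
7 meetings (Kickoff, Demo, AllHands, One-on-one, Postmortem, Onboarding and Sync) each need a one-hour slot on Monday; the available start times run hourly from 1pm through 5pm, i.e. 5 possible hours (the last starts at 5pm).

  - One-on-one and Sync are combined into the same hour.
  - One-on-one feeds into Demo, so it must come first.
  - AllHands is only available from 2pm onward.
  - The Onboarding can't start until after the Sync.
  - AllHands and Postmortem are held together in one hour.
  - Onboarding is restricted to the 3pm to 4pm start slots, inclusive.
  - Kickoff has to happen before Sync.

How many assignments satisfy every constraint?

Splitting on Kickoff: it can be 1pm (32), 2pm (8). Listing each branch's schedules as (Demo, AllHands, One-on-one, Postmortem, Onboarding, Sync):
Kickoff=1pm: (3pm,2pm,2pm,2pm,3pm,2pm) (3pm,2pm,2pm,2pm,4pm,2pm) (3pm,3pm,2pm,3pm,3pm,2pm) (3pm,3pm,2pm,3pm,4pm,2pm) (3pm,4pm,2pm,4pm,3pm,2pm) (3pm,4pm,2pm,4pm,4pm,2pm) (3pm,5pm,2pm,5pm,3pm,2pm) (3pm,5pm,2pm,5pm,4pm,2pm) (4pm,2pm,2pm,2pm,3pm,2pm) (4pm,2pm,2pm,2pm,4pm,2pm) (4pm,2pm,3pm,2pm,4pm,3pm) (4pm,3pm,2pm,3pm,3pm,2pm) (4pm,3pm,2pm,3pm,4pm,2pm) (4pm,3pm,3pm,3pm,4pm,3pm) (4pm,4pm,2pm,4pm,3pm,2pm) (4pm,4pm,2pm,4pm,4pm,2pm) (4pm,4pm,3pm,4pm,4pm,3pm) (4pm,5pm,2pm,5pm,3pm,2pm) (4pm,5pm,2pm,5pm,4pm,2pm) (4pm,5pm,3pm,5pm,4pm,3pm) (5pm,2pm,2pm,2pm,3pm,2pm) (5pm,2pm,2pm,2pm,4pm,2pm) (5pm,2pm,3pm,2pm,4pm,3pm) (5pm,3pm,2pm,3pm,3pm,2pm) (5pm,3pm,2pm,3pm,4pm,2pm) (5pm,3pm,3pm,3pm,4pm,3pm) (5pm,4pm,2pm,4pm,3pm,2pm) (5pm,4pm,2pm,4pm,4pm,2pm) (5pm,4pm,3pm,4pm,4pm,3pm) (5pm,5pm,2pm,5pm,3pm,2pm) (5pm,5pm,2pm,5pm,4pm,2pm) (5pm,5pm,3pm,5pm,4pm,3pm) — 32.
Kickoff=2pm: (4pm,2pm,3pm,2pm,4pm,3pm) (4pm,3pm,3pm,3pm,4pm,3pm) (4pm,4pm,3pm,4pm,4pm,3pm) (4pm,5pm,3pm,5pm,4pm,3pm) (5pm,2pm,3pm,2pm,4pm,3pm) (5pm,3pm,3pm,3pm,4pm,3pm) (5pm,4pm,3pm,4pm,4pm,3pm) (5pm,5pm,3pm,5pm,4pm,3pm) — 8.
Summing: 32 + 8 = 40.

40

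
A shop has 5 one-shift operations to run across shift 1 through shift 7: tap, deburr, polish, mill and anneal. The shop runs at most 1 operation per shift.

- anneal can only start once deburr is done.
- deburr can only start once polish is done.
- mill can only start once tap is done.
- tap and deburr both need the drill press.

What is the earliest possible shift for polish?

Downstream work caps polish at shift 5.
polish at shift 1 is achievable: mill -> shift 4; tap -> shift 3; polish -> shift 1; anneal -> shift 5; deburr -> shift 2.

shift 1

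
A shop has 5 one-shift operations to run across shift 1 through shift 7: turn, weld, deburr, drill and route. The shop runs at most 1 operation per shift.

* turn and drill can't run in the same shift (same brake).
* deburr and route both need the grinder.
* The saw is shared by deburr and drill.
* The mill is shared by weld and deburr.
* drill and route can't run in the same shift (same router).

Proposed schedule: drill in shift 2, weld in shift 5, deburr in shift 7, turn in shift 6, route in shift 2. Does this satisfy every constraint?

No — it violates: drill and route can't run in the same shift (same router)

The saw is shared by deburr and drill — holds.
The shop runs at most 1 operation per shift — violated.
turn and drill can't run in the same shift (same brake) — holds.
drill and route can't run in the same shift (same router) — violated.
deburr and route both need the grinder — holds.
The mill is shared by weld and deburr — holds.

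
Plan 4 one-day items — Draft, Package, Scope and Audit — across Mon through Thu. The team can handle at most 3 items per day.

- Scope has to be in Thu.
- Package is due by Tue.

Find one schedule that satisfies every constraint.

Audit in Mon, Scope in Thu, Package in Mon, Draft in Mon

Checking: Scope=Thu in [Thu,Thu]; Package=Mon in [Mon,Tue]; max 3 per day (cap 3).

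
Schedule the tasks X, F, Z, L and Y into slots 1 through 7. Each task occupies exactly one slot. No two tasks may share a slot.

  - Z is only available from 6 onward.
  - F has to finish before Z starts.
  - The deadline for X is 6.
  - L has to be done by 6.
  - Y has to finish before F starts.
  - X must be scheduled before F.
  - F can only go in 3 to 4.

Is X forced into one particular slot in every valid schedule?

No

X can be 1 (e.g. F=3, L=4, Z=6, X=1, Y=2) or 2 (e.g. X -> 2; F -> 3; Z -> 6; Y -> 1; L -> 4).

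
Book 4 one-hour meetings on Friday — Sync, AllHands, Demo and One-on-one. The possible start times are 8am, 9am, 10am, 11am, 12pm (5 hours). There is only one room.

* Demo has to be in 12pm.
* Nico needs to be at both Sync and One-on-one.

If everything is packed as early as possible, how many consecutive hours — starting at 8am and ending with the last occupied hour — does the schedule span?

5 hours

With at most 1 per hour and 4 meetings, at least 4 hours are needed.
Demo can't be placed before 12pm — that is hour 5 counting from 8am — so the schedule must run through at least 5 hours.
5 works (last occupied hour: 12pm): for example Sync=8am, One-on-one=10am, Demo=12pm, AllHands=9am.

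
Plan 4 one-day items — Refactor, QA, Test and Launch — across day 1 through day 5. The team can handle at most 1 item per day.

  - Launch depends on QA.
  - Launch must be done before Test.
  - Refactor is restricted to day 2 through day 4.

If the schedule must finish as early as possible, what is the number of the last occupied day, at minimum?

The precedence chain requires at least 3 distinct days.
With at most 1 per day and 4 tasks, at least 4 days are needed.
4 works (last occupied day: day 4): for example QA in day 1; Refactor in day 2; Test in day 4; Launch in day 3.

4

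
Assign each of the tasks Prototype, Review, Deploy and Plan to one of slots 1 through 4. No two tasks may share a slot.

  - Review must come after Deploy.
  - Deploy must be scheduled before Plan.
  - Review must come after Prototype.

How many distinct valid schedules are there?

Splitting on Prototype: it can be 1 (2), 2 (2), 3 (1). Listing each branch's schedules as (Review, Deploy, Plan):
Prototype=1: (3,2,4) (4,2,3) — 2.
Prototype=2: (3,1,4) (4,1,3) — 2.
Prototype=3: (4,1,2) — 1.
Summing: 2 + 2 + 1 = 5.

5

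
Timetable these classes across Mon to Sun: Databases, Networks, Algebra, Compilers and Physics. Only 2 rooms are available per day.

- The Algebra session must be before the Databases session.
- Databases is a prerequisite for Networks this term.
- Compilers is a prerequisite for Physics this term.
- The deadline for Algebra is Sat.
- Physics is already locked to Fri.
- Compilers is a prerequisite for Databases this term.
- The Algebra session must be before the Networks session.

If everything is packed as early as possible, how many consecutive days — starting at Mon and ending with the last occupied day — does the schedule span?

The precedence chain requires at least 3 distinct days.
With at most 2 per day and 5 classes, at least 3 days are needed.
Physics can't be placed before Fri — that is day 5 counting from Mon — so the schedule must run through at least 5 days.
5 works (last occupied day: Fri): for example Algebra=Mon, Networks=Wed, Compilers=Mon, Physics=Fri, Databases=Tue.

5 days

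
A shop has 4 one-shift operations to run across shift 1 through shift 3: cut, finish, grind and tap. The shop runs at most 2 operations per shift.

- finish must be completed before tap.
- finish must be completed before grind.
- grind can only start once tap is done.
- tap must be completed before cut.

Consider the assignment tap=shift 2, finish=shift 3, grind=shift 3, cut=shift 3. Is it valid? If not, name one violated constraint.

finish must be completed before grind — violated.
finish must be completed before tap — violated.
tap must be completed before cut — holds.
grind can only start once tap is done — holds.
The shop runs at most 2 operations per shift — violated.

Invalid. The shop runs at most 2 operations per shift.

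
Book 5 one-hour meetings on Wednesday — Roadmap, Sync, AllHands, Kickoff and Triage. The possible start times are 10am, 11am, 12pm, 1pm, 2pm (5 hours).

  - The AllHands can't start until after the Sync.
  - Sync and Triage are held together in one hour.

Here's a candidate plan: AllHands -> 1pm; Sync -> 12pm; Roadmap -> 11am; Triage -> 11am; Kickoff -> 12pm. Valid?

Sync and Triage are held together in one hour — violated.
The AllHands can't start until after the Sync — holds.

Invalid. Sync and Triage are held together in one hour.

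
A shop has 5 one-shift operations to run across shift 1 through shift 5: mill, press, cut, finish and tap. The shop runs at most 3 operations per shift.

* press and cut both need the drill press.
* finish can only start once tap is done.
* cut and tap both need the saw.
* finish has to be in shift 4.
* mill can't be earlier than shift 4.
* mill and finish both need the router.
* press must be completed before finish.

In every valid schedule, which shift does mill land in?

shift 5

mill's window is shift 4–shift 5.
finish is fixed at shift 4, and mill can't share a shift with finish.
So mill must be shift 5.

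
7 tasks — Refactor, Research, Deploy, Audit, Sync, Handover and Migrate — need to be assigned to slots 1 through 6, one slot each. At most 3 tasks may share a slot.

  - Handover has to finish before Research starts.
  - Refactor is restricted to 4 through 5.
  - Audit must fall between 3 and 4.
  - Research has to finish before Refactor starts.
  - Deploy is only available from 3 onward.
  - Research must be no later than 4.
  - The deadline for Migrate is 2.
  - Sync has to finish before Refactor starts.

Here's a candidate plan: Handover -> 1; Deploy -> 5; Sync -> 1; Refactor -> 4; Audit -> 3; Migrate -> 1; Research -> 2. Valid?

Handover has to finish before Research starts — holds.
The deadline for Migrate is 2 — holds.
Research must be no later than 4 — holds.
Research has to finish before Refactor starts — holds.
Audit must fall between 3 and 4 — holds.
Sync has to finish before Refactor starts — holds.
Refactor is restricted to 4 through 5 — holds.
Deploy is only available from 3 onward — holds.
At most 3 tasks may share a slot — holds.

Yes, all constraints hold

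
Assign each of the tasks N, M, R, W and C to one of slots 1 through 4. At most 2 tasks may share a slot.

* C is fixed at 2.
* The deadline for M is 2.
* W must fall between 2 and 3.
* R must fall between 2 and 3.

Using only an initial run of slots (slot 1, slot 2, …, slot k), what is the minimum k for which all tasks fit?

3 slots

With at most 2 per slot and 5 tasks, at least 3 slots are needed.
R can't be placed before 2, so the schedule must run through at least slot 2.
3 works (last occupied slot: 3): for example C in 2; R in 2; W in 3; N in 1; M in 1.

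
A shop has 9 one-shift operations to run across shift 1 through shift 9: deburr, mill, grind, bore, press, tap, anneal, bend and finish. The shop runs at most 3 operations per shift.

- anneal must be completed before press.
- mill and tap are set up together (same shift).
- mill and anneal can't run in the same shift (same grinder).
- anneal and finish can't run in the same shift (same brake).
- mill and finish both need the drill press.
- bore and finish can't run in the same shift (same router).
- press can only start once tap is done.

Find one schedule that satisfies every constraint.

deburr -> shift 1, grind -> shift 2, bore -> shift 2, finish -> shift 3, press -> shift 3, bend -> shift 3, tap -> shift 1, anneal -> shift 2, mill -> shift 1

Checking: tap(shift 1) before press(shift 3); anneal(shift 2) before press(shift 3); anneal(shift 2) != finish(shift 3); mill(shift 1) != anneal(shift 2); bore(shift 2) != finish(shift 3); mill(shift 1) != finish(shift 3); mill = tap = shift 1; max 3 per shift (cap 3).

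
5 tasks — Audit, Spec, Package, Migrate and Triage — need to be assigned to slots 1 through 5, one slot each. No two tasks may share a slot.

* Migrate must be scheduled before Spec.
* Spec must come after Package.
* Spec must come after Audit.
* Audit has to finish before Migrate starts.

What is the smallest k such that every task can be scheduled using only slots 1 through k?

The precedence chain requires at least 3 distinct slots.
With at most 1 per slot and 5 tasks, at least 5 slots are needed.
5 works (last occupied slot: 5): for example Spec in 4; Audit in 1; Package in 3; Migrate in 2; Triage in 5.

5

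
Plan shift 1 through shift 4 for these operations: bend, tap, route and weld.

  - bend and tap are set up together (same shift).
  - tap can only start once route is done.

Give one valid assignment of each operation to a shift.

route=shift 1; tap=shift 2; bend=shift 2; weld=shift 1

Checking: route(shift 1) before tap(shift 2); bend = tap = shift 2.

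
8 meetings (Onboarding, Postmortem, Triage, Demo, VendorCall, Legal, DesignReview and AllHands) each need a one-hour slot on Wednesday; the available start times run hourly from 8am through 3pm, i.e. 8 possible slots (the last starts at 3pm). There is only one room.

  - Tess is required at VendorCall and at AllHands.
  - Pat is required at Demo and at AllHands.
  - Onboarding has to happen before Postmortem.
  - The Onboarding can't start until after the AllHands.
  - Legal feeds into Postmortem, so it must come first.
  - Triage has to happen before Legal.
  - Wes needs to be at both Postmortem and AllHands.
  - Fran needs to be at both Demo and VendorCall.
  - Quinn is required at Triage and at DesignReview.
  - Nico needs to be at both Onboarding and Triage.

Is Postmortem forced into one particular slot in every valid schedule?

Postmortem can be 12pm (e.g. Triage in 10am; Legal in 11am; Onboarding in 9am; VendorCall in 2pm; Demo in 1pm; Postmortem in 12pm; DesignReview in 3pm; AllHands in 8am) or 1pm (e.g. Triage=10am; Postmortem=1pm; VendorCall=2pm; Demo=12pm; Onboarding=9am; Legal=11am; DesignReview=3pm; AllHands=8am).

No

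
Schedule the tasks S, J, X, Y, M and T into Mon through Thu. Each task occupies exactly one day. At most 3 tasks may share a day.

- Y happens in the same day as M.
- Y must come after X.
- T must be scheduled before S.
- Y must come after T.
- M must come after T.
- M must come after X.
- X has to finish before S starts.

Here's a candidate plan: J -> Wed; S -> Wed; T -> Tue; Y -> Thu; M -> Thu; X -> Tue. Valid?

Yes

T must be scheduled before S — holds.
M must come after X — holds.
X has to finish before S starts — holds.
Y must come after T — holds.
M must come after T — holds.
At most 3 tasks may share a day — holds.
Y happens in the same day as M — holds.
Y must come after X — holds.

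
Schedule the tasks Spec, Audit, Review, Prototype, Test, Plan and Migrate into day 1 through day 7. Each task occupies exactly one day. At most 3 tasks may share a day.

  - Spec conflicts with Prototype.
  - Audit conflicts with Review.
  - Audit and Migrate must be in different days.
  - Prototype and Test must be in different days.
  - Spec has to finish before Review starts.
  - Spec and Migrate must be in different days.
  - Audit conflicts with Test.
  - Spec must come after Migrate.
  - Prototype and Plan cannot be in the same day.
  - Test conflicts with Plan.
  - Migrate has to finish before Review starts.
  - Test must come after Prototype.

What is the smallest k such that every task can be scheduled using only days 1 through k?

The precedence chain requires at least 3 distinct days.
With at most 3 per day and 7 tasks, at least 3 days are needed.
3 works (last occupied day: day 3): for example Migrate in day 1; Test in day 3; Spec in day 2; Prototype in day 1; Audit in day 2; Plan in day 2; Review in day 3.

3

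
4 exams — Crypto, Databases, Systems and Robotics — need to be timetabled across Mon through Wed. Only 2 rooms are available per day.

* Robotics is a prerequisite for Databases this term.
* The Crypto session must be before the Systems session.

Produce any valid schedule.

Systems -> Tue, Robotics -> Mon, Databases -> Tue, Crypto -> Mon

Checking: Crypto(Mon) before Systems(Tue); Robotics(Mon) before Databases(Tue); max 2 per day (cap 2).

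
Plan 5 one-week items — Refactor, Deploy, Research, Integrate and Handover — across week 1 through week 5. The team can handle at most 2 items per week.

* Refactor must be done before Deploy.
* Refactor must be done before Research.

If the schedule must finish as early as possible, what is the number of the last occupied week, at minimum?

3

The precedence chain requires at least 2 distinct weeks.
With at most 2 per week and 5 tasks, at least 3 weeks are needed.
3 works (last occupied week: week 3): for example Integrate in week 1, Deploy in week 2, Handover in week 3, Research in week 2, Refactor in week 1.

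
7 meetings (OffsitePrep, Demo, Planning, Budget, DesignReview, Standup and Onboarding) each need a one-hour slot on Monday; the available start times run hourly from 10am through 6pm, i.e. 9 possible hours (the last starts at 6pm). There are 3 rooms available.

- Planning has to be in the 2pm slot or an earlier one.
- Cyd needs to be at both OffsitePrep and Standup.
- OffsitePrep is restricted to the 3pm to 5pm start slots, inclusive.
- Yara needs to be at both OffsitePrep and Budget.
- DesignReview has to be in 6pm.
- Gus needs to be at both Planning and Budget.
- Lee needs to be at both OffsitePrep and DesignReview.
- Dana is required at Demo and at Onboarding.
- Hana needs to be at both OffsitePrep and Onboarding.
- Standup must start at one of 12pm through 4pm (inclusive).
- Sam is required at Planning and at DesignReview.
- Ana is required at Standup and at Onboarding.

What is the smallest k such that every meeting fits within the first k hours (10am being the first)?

9

With at most 3 per hour and 7 meetings, at least 3 hours are needed.
DesignReview can't be placed before 6pm — that is hour 9 counting from 10am — so the schedule must run through at least 9 hours.
9 works (last occupied hour: 6pm): for example Budget in 11am, DesignReview in 6pm, OffsitePrep in 3pm, Planning in 10am, Demo in 10am, Standup in 12pm, Onboarding in 11am.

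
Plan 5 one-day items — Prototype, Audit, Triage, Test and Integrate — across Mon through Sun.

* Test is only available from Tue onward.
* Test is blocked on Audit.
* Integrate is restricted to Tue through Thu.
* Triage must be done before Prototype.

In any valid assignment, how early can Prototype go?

Precedence pushes Prototype to at least Tue.
Prototype at Tue is achievable: Test -> Tue, Prototype -> Tue, Audit -> Mon, Integrate -> Tue, Triage -> Mon.

Tue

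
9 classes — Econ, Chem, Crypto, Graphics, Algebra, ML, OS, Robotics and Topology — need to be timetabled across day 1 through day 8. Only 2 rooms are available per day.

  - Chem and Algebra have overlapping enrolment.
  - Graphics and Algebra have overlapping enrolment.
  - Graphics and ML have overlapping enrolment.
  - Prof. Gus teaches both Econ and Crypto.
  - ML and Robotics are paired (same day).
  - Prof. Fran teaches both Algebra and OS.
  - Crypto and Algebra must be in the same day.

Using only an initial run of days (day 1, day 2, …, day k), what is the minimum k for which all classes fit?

With at most 2 per day and 9 classes, at least 5 days are needed.
5 works (last occupied day: day 5): for example Crypto -> day 2, Econ -> day 1, Robotics -> day 4, Topology -> day 5, ML -> day 4, Graphics -> day 3, Algebra -> day 2, Chem -> day 1, OS -> day 3.

5 days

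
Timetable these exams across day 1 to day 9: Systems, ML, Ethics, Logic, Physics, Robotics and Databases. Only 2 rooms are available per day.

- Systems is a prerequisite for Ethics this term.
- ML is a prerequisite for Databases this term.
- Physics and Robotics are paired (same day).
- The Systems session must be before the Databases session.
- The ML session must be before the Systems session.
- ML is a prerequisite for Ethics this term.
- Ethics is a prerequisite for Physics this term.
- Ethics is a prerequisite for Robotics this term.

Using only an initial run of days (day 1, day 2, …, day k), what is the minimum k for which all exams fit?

The precedence chain requires at least 4 distinct days.
With at most 2 per day and 7 exams, at least 4 days are needed.
4 works (last occupied day: day 4): for example ML=day 1; Robotics=day 4; Databases=day 3; Physics=day 4; Ethics=day 3; Logic=day 1; Systems=day 2.

4 days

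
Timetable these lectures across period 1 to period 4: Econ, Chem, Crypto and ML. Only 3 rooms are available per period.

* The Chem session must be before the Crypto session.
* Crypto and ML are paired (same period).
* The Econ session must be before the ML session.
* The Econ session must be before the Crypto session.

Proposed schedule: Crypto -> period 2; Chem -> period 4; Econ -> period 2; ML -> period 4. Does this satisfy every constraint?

The Chem session must be before the Crypto session — violated.
The Econ session must be before the ML session — holds.
Crypto and ML are paired (same period) — violated.
The Econ session must be before the Crypto session — violated.
Only 3 rooms are available per period — holds.

No. The Chem session must be before the Crypto session is not satisfied.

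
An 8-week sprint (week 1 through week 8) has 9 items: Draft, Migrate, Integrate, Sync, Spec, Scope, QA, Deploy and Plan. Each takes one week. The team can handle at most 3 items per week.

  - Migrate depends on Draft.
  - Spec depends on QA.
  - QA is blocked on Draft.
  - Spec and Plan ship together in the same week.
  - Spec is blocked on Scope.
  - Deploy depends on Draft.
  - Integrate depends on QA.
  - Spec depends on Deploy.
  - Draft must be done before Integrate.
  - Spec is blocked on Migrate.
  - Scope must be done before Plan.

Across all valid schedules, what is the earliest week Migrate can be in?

Precedence pushes Migrate to at least week 2; downstream work caps Migrate at week 7.
Migrate at week 2 is achievable: Integrate -> week 3, Sync -> week 1, Scope -> week 1, Deploy -> week 2, Draft -> week 1, Plan -> week 3, Spec -> week 3, Migrate -> week 2, QA -> week 2.

week 2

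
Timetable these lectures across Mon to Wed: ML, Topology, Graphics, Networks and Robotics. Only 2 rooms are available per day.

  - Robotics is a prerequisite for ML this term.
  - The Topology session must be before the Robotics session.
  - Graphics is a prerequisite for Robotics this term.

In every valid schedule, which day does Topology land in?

Downstream work caps Topology at Mon.
So Topology is pinned to Mon.

Mon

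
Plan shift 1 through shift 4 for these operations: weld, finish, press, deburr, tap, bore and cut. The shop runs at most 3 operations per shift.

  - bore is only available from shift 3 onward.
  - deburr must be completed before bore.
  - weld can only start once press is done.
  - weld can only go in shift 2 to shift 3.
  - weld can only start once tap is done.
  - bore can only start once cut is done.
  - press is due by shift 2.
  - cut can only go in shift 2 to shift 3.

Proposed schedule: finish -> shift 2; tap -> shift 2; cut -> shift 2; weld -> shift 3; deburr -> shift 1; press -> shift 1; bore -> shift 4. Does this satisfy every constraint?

weld can only start once press is done — holds.
bore is only available from shift 3 onward — holds.
weld can only start once tap is done — holds.
deburr must be completed before bore — holds.
press is due by shift 2 — holds.
The shop runs at most 3 operations per shift — holds.
bore can only start once cut is done — holds.
cut can only go in shift 2 to shift 3 — holds.
weld can only go in shift 2 to shift 3 — holds.

Valid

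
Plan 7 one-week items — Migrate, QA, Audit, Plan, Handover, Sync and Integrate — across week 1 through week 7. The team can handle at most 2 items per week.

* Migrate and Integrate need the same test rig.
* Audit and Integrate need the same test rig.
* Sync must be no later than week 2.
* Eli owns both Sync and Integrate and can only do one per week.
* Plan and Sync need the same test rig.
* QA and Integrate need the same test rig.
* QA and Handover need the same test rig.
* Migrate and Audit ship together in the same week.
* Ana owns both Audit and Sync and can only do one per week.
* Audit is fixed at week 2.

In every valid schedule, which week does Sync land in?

week 1

Sync's window is week 1–week 2.
Audit is fixed at week 2, and Sync can't share a week with Audit.
So Sync must be week 1.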